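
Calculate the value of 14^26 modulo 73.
By repeated squaring (mod 73): 14^{1}≡14, 14^{2}≡50, 14^{4}≡18, 14^{8}≡32, 14^{16}≡2. Then 14^{26} = 14^{16+8+2} ≡ 2 × 32 × 50 ≡ 61 (mod 73)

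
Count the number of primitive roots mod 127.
There are φ(127-1) = φ(126) = 36 primitive roots modulo 127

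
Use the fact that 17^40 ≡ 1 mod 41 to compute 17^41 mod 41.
By Fermat: 17^{40} ≡ 1 mod 41. So 17^{41} = 17^{40} · 17^{1} ≡ 17^{1} ≡ 17 mod 41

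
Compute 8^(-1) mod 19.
Since 19 is prime, by Fermat 8^(-1) ≡ 8^{17} ≡ 12 mod 19. Verify: 8 × 12 = 96 ≡ 1 mod 19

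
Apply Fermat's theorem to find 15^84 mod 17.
By Fermat: 15^{16} ≡ 1 mod 17. 84 = 5×16 + 4. So 15^{84} ≡ 15^{4} ≡ 16 mod 17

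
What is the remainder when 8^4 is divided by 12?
8^{4} = 4096 ≡ 4 (mod 12)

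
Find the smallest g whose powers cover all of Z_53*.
g = 2. For each prime q|52: 2^{26}≡52, 2^{4}≡16, none ≡ 1, so ord_53(2) = 52 and 2 is a primitive root.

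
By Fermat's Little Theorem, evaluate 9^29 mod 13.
By Fermat: 9^{12} ≡ 1 mod 13. 29 = 2×12 + 5. So 9^{29} ≡ 9^{5} ≡ 3 mod 13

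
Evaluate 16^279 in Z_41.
Using Fermat: 16^{40} ≡ 1 (mod 41). 279 ≡ 39 (mod 40). So 16^{279} ≡ 16^{39} ≡ 18 (mod 41)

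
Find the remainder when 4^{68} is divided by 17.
By Fermat: 4^{16} ≡ 1 (mod 17). 68 = 4×16 + 4. So 4^{68} ≡ 4^{4} ≡ 1 (mod 17)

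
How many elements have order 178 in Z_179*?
Number of primitive roots mod 179 = φ(p-1) = φ(178) = 88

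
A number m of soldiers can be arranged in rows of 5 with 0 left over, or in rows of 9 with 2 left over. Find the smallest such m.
M = 5 × 9 = 45. M₁ = 9, y₁ ≡ 4 mod 5. M₂ = 5, y₂ ≡ 2 mod 9. m = 0×9×4 + 2×5×2 ≡ 20 mod 45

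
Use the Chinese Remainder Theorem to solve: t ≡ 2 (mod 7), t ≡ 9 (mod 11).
M = 7 × 11 = 77. M₁ = 11, y₁ ≡ 2 (mod 7). M₂ = 7, y₂ ≡ 8 (mod 11). t = 2×11×2 + 9×7×8 ≡ 9 (mod 77)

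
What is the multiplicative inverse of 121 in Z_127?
Since 127 is prime, by Fermat 121^(-1) ≡ 121^{125} ≡ 21 (mod 127). Verify: 121 × 21 = 2541 ≡ 1 (mod 127)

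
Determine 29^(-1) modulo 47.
Since 47 is prime, by Fermat 29^(-1) ≡ 29^{45} ≡ 13 (mod 47). Verify: 29 × 13 = 377 ≡ 1 (mod 47)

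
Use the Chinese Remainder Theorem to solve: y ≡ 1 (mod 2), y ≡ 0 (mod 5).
M = 2 × 5 = 10. M₁ = 5, y₁ ≡ 1 (mod 2). M₂ = 2, y₂ ≡ 3 (mod 5). y = 1×5×1 + 0×2×3 ≡ 5 (mod 10)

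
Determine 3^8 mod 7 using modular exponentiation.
Using Fermat: 3^{6} ≡ 1 mod 7. 8 ≡ 2 mod 6. So 3^{8} ≡ 3^{2} ≡ 2 mod 7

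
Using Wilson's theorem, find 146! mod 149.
(148)! = (146)! × (147) × (148) ≡ -1 (mod 149). So (146)! ≡ -1 × [(148)(147)]^(-1) ≡ 74 (mod 149)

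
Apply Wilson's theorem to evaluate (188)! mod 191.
(190)! = (188)! × (189) × (190) ≡ -1 (mod 191). So (188)! ≡ -1 × [(190)(189)]^(-1) ≡ 95 (mod 191)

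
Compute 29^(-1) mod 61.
Since 61 is prime, by Fermat 29^(-1) ≡ 29^{59} ≡ 40 mod 61. Verify: 29 × 40 = 1160 ≡ 1 mod 61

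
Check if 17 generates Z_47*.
17^{23} ≡ 1 mod 47 and 23 < 46, so ord_47(17) = 23 ≠ 46 and 17 is not a primitive root.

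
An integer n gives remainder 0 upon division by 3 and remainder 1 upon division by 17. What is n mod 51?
M = 3 × 17 = 51. M₁ = 17, y₁ ≡ 2 mod 3. M₂ = 3, y₂ ≡ 6 mod 17. n = 0×17×2 + 1×3×6 ≡ 18 mod 51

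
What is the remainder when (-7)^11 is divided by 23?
By repeated squaring mod 23: (-7)^{1}≡16, (-7)^{2}≡3, (-7)^{4}≡9, (-7)^{8}≡12. Then (-7)^{11} = (-7)^{8+2+1} ≡ 12 × 3 × 16 ≡ 1 mod 23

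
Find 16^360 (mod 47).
Using Fermat: 16^{46} ≡ 1 (mod 47). 360 ≡ 38 (mod 46). So 16^{360} ≡ 16^{38} ≡ 28 (mod 47)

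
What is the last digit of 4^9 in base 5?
Using Fermat: 4^{4} ≡ 1 (mod 5). 9 ≡ 1 (mod 4). So 4^{9} ≡ 4^{1} ≡ 4 (mod 5)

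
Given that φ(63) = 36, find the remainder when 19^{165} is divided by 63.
By Euler: 19^{36} ≡ 1 (mod 63) since gcd(19, 63) = 1. 165 = 4×36 + 21. So 19^{165} ≡ 19^{21} ≡ 55 (mod 63)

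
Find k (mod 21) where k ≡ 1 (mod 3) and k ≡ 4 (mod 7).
M = 3 × 7 = 21. M₁ = 7, y₁ ≡ 1 (mod 3). M₂ = 3, y₂ ≡ 5 (mod 7). k = 1×7×1 + 4×3×5 ≡ 4 (mod 21)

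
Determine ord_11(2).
Powers of 2 mod 11: 2^1≡2, 2^2≡4, 2^3≡8, 2^4≡5, 2^5≡10, 2^6≡9, 2^7≡7, 2^8≡3, 2^9≡6, 2^10≡1. So the order of 2 is 10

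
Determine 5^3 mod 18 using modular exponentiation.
5^{3} = 125 ≡ 17 (mod 18)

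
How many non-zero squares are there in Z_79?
Exactly half the non-zero residues mod a prime are QRs: (79-1)/2 = 39.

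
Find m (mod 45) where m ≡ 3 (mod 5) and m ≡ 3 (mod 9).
M = 5 × 9 = 45. M₁ = 9, y₁ ≡ 4 (mod 5). M₂ = 5, y₂ ≡ 2 (mod 9). m = 3×9×4 + 3×5×2 ≡ 3 (mod 45)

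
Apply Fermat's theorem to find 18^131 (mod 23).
By Fermat: 18^{22} ≡ 1 (mod 23). 131 = 5×22 + 21. So 18^{131} ≡ 18^{21} ≡ 9 (mod 23)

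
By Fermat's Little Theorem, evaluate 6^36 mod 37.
By Fermat's Little Theorem, 6^{36} ≡ 1 mod 37 since 37 is prime and gcd(6, 37) = 1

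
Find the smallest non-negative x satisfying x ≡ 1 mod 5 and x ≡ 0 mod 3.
M = 5 × 3 = 15. M₁ = 3, y₁ ≡ 2 mod 5. M₂ = 5, y₂ ≡ 2 mod 3. x = 1×3×2 + 0×5×2 ≡ 6 mod 15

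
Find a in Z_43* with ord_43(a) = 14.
2 has order 14 mod 43 since 2^{14} ≡ 1 (mod 43) and no smaller power works.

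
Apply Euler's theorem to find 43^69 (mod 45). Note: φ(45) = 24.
By Euler: 43^{24} ≡ 1 (mod 45) since gcd(43, 45) = 1. 69 = 2×24 + 21. So 43^{69} ≡ 43^{21} ≡ 28 (mod 45)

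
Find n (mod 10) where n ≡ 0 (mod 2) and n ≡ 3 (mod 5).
M = 2 × 5 = 10. M₁ = 5, y₁ ≡ 1 (mod 2). M₂ = 2, y₂ ≡ 3 (mod 5). n = 0×5×1 + 3×2×3 ≡ 8 (mod 10)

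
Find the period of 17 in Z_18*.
Powers of 17 mod 18: 17^1≡17, 17^2≡1. So the order of 17 is 2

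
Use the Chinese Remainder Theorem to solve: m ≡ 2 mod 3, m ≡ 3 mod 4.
M = 3 × 4 = 12. M₁ = 4, y₁ ≡ 1 mod 3. M₂ = 3, y₂ ≡ 3 mod 4. m = 2×4×1 + 3×3×3 ≡ 11 mod 12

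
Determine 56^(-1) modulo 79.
Since 79 is prime, by Fermat 56^(-1) ≡ 56^{77} ≡ 24 mod 79. Verify: 56 × 24 = 1344 ≡ 1 mod 79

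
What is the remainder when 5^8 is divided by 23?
By repeated squaring mod 23: 5^{1}≡5, 5^{2}≡2, 5^{4}≡4, 5^{8}≡16. So 5^{8} ≡ 16 mod 23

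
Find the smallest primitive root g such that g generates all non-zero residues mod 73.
g = 5. Powers: [5, 25, 52, 41, 59, 3, 15, ...] generates all 72 non-zero residues.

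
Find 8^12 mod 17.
By repeated squaring mod 17: 8^{1}≡8, 8^{2}≡13, 8^{4}≡16, 8^{8}≡1. Then 8^{12} = 8^{8+4} ≡ 1 × 16 ≡ 16 mod 17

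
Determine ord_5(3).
Powers of 3 mod 5: 3^1≡3, 3^2≡4, 3^3≡2, 3^4≡1. So the order of 3 is 4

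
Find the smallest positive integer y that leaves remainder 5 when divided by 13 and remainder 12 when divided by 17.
M = 13 × 17 = 221. M₁ = 17, y₁ ≡ 10 mod 13. M₂ = 13, y₂ ≡ 4 mod 17. y = 5×17×10 + 12×13×4 ≡ 148 mod 221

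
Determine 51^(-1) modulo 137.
Since 137 is prime, by Fermat 51^(-1) ≡ 51^{135} ≡ 43 (mod 137). Verify: 51 × 43 = 2193 ≡ 1 (mod 137)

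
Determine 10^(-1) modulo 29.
Since 29 is prime, by Fermat 10^(-1) ≡ 10^{27} ≡ 3 (mod 29). Verify: 10 × 3 = 30 ≡ 1 (mod 29)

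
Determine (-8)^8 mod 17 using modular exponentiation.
By repeated squaring mod 17: (-8)^{1}≡9, (-8)^{2}≡13, (-8)^{4}≡16, (-8)^{8}≡1. So (-8)^{8} ≡ 1 mod 17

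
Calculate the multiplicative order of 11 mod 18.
Powers of 11 mod 18: 11^1≡11, 11^2≡13, 11^3≡17, 11^4≡7, 11^5≡5, 11^6≡1. ord_18(11) = 6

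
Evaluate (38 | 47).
(38/47) = 38^{23} mod 47 = -1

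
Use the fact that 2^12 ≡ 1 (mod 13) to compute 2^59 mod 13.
By Fermat: 2^{12} ≡ 1 (mod 13). 59 = 4×12 + 11. So 2^{59} ≡ 2^{11} ≡ 7 (mod 13)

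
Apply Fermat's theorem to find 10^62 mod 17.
By Fermat: 10^{16} ≡ 1 mod 17. 62 = 3×16 + 14. So 10^{62} ≡ 10^{14} ≡ 8 mod 17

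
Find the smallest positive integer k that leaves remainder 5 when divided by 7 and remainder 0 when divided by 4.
M = 7 × 4 = 28. M₁ = 4, y₁ ≡ 2 (mod 7). M₂ = 7, y₂ ≡ 3 (mod 4). k = 5×4×2 + 0×7×3 ≡ 12 (mod 28)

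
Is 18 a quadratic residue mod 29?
By Euler's criterion: 18^{14} ≡ 28 (mod 29). Since this equals -1 (≡ 28), 18 is not a QR.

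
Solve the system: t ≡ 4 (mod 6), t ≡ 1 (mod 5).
M = 6 × 5 = 30. M₁ = 5, y₁ ≡ 5 (mod 6). M₂ = 6, y₂ ≡ 1 (mod 5). t = 4×5×5 + 1×6×1 ≡ 16 (mod 30)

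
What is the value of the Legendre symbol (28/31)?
(28/31) = 28^{15} mod 31 = 1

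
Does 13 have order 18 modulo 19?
ord_19(13) divides 18. For each prime q|18: 13^{9}≡18, 13^{6}≡11, none ≡ 1. So 13 has order 18 and is a primitive root mod 19.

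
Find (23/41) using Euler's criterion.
(23/41) = 23^{20} mod 41 = 1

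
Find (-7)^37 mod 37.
Using Fermat: (-7)^{36} ≡ 1 mod 37. 37 ≡ 1 mod 36. So (-7)^{37} ≡ (-7)^{1} ≡ 30 mod 37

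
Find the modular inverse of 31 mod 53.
Since 53 is prime, by Fermat 31^(-1) ≡ 31^{51} ≡ 12 mod 53. Verify: 31 × 12 = 372 ≡ 1 mod 53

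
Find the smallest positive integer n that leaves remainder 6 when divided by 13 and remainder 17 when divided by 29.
M = 13 × 29 = 377. M₁ = 29, y₁ ≡ 9 (mod 13). M₂ = 13, y₂ ≡ 9 (mod 29). n = 6×29×9 + 17×13×9 ≡ 162 (mod 377)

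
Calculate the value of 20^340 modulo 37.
Using Fermat: 20^{36} ≡ 1 mod 37. 340 ≡ 16 mod 36. So 20^{340} ≡ 20^{16} ≡ 16 mod 37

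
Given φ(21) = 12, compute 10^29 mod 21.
By Euler: 10^{12} ≡ 1 mod 21 since gcd(10, 21) = 1. 29 = 2×12 + 5. So 10^{29} ≡ 10^{5} ≡ 19 mod 21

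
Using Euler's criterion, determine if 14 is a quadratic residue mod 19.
By Euler's criterion: 14^{9} ≡ 18 mod 19. Since this equals -1 (≡ 18), 14 is not a QR.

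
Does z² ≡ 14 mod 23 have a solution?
By Euler's criterion: 14^{11} ≡ 22 mod 23. Since this equals -1 (≡ 22), 14 is not a QR.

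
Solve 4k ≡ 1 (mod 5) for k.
Since 5 is prime, by Fermat 4^(-1) ≡ 4^{3} ≡ 4 (mod 5). Verify: 4 × 4 = 16 ≡ 1 (mod 5)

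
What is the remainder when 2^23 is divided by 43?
By repeated squaring (mod 43): 2^{1}≡2, 2^{2}≡4, 2^{4}≡16, 2^{8}≡41, 2^{16}≡4. Then 2^{23} = 2^{16+4+2+1} ≡ 4 × 16 × 4 × 2 ≡ 39 (mod 43)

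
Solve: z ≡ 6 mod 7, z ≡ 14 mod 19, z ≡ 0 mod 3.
M = 7 × 19 × 3 = 399. M₁ = 57, y₁ ≡ 1 mod 7. M₂ = 21, y₂ ≡ 10 mod 19. M₃ = 133, y₃ ≡ 1 mod 3. z = 6×57×1 + 14×21×10 + 0×133×1 ≡ 90 mod 399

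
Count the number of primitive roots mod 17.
Number of primitive roots mod 17 = φ(p-1) = φ(16) = 8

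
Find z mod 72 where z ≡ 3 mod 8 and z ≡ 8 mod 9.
M = 8 × 9 = 72. M₁ = 9, y₁ ≡ 1 mod 8. M₂ = 8, y₂ ≡ 8 mod 9. z = 3×9×1 + 8×8×8 ≡ 35 mod 72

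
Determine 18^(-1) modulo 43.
Since 43 is prime, by Fermat 18^(-1) ≡ 18^{41} ≡ 12 (mod 43). Verify: 18 × 12 = 216 ≡ 1 (mod 43)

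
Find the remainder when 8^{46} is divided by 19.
By Fermat: 8^{18} ≡ 1 mod 19. 46 = 2×18 + 10. So 8^{46} ≡ 8^{10} ≡ 11 mod 19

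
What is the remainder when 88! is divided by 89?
By Wilson's theorem, (88)! ≡ -1 ≡ 88 mod 89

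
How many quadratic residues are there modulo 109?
Exactly half the non-zero residues mod a prime are QRs: (109-1)/2 = 54.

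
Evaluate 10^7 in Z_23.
By repeated squaring (mod 23): 10^{1}≡10, 10^{2}≡8, 10^{4}≡18. Then 10^{7} = 10^{4+2+1} ≡ 18 × 8 × 10 ≡ 14 (mod 23)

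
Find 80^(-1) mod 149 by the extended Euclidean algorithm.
Extended GCD: 80(-54) + 149(29) = 1. So 80^(-1) ≡ -54 ≡ 95 mod 149. Verify: 80 × 95 = 7600 ≡ 1 mod 149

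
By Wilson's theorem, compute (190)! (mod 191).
By Wilson's theorem, (190)! ≡ -1 ≡ 190 (mod 191)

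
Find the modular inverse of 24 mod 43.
Since 43 is prime, by Fermat 24^(-1) ≡ 24^{41} ≡ 9 mod 43. Verify: 24 × 9 = 216 ≡ 1 mod 43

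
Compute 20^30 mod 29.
Using Fermat: 20^{28} ≡ 1 mod 29. 30 ≡ 2 mod 28. So 20^{30} ≡ 20^{2} ≡ 23 mod 29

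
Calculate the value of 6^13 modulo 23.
By repeated squaring mod 23: 6^{1}≡6, 6^{2}≡13, 6^{4}≡8, 6^{8}≡18. Then 6^{13} = 6^{8+4+1} ≡ 18 × 8 × 6 ≡ 13 mod 23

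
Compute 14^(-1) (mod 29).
Since 29 is prime, by Fermat 14^(-1) ≡ 14^{27} ≡ 27 (mod 29). Verify: 14 × 27 = 378 ≡ 1 (mod 29)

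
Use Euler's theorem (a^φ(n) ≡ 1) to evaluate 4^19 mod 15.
By Euler: 4^{8} ≡ 1 (mod 15) since gcd(4, 15) = 1. 19 = 2×8 + 3. So 4^{19} ≡ 4^{3} ≡ 4 (mod 15)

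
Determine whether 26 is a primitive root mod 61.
ord_61(26) divides 60. For each prime q|60: 26^{30}≡60, 26^{20}≡13, 26^{12}≡9, none ≡ 1. So 26 has order 60 and is a primitive root mod 61.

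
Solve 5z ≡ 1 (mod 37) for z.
Since 37 is prime, by Fermat 5^(-1) ≡ 5^{35} ≡ 15 (mod 37). Verify: 5 × 15 = 75 ≡ 1 (mod 37)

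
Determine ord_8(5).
Powers of 5 mod 8: 5^1≡5, 5^2≡1. ord_8(5) = 2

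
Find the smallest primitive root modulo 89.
g = 3. For each prime q|88: 3^{44}≡88, 3^{8}≡64, none ≡ 1, so ord_89(3) = 88 and 3 is a primitive root.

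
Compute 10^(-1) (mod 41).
Since 41 is prime, by Fermat 10^(-1) ≡ 10^{39} ≡ 37 (mod 41). Verify: 10 × 37 = 370 ≡ 1 (mod 41)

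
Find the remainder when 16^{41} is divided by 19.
By Fermat: 16^{18} ≡ 1 mod 19. 41 = 2×18 + 5. So 16^{41} ≡ 16^{5} ≡ 4 mod 19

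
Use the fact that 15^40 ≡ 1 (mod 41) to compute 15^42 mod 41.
By Fermat: 15^{40} ≡ 1 (mod 41). So 15^{42} = 15^{40} · 15^{2} ≡ 15^{2} ≡ 20 (mod 41)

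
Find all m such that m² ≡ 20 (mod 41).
The square roots of 20 mod 41 are 26 and 15. Verify: 26² = 676 ≡ 20 (mod 41)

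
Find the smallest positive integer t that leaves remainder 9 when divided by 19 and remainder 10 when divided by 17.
M = 19 × 17 = 323. M₁ = 17, y₁ ≡ 9 mod 19. M₂ = 19, y₂ ≡ 9 mod 17. t = 9×17×9 + 10×19×9 ≡ 180 mod 323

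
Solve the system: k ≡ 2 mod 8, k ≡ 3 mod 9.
M = 8 × 9 = 72. M₁ = 9, y₁ ≡ 1 mod 8. M₂ = 8, y₂ ≡ 8 mod 9. k = 2×9×1 + 3×8×8 ≡ 66 mod 72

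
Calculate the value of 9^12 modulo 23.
By repeated squaring (mod 23): 9^{1}≡9, 9^{2}≡12, 9^{4}≡6, 9^{8}≡13. Then 9^{12} = 9^{8+4} ≡ 13 × 6 ≡ 9 (mod 23)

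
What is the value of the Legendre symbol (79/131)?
(79/131) = 79^{65} mod 131 = -1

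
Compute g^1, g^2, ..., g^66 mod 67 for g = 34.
34^1, 34^2, ..., 34^{66} mod 67: [34, 17, 42, 21, 44, 22, 11, 39, 53, 60, 30, 15, 41, 54, 27, 47, 57, 62, 31, 49, 58, 29, 48, 24, 12, 6, 3, 35, 51, 59, 63, 65, 66, 33, 50, 25, 46, 23, 45, 56, 28, 14, 7, 37, 52, 26, 13, 40, 20, 10, 5, 36, 18, 9, 38, 19, 43, 55, 61, 64, 32, 16, 8, 4, 2, 1]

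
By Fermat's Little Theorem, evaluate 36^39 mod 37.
By Fermat: 36^{36} ≡ 1 (mod 37). So 36^{39} = 36^{36} · 36^{3} ≡ 36^{3} ≡ 36 (mod 37)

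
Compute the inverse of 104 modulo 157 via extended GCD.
Extended GCD: 104(77) + 157(-51) = 1. So 104^(-1) ≡ 77 mod 157. Verify: 104 × 77 = 8008 ≡ 1 mod 157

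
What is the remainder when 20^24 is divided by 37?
By repeated squaring mod 37: 20^{1}≡20, 20^{2}≡30, 20^{4}≡12, 20^{8}≡33, 20^{16}≡16. Then 20^{24} = 20^{16+8} ≡ 16 × 33 ≡ 10 mod 37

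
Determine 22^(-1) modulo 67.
Since 67 is prime, by Fermat 22^(-1) ≡ 22^{65} ≡ 64 (mod 67). Verify: 22 × 64 = 1408 ≡ 1 (mod 67)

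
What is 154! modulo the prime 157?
(156)! = (154)! × (155) × (156) ≡ -1 mod 157. So (154)! ≡ -1 × [(156)(155)]^(-1) ≡ 78 mod 157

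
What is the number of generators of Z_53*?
A prime p has φ(p-1) primitive roots; here φ(52) = 24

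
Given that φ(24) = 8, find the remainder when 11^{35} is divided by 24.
By Euler: 11^{8} ≡ 1 mod 24 since gcd(11, 24) = 1. 35 = 4×8 + 3. So 11^{35} ≡ 11^{3} ≡ 11 mod 24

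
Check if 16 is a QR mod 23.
By Euler's criterion: 16^{11} ≡ 1 mod 23. Since this equals 1, 16 is a QR.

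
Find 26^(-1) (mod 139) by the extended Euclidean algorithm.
Extended GCD: 26(-16) + 139(3) = 1. So 26^(-1) ≡ -16 ≡ 123 (mod 139). Verify: 26 × 123 = 3198 ≡ 1 (mod 139)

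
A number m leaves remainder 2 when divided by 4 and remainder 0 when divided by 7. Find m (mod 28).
M = 4 × 7 = 28. M₁ = 7, y₁ ≡ 3 (mod 4). M₂ = 4, y₂ ≡ 2 (mod 7). m = 2×7×3 + 0×4×2 ≡ 14 (mod 28)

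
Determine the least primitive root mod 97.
g = 5. For each prime q|96: 5^{48}≡96, 5^{32}≡35, none ≡ 1, so ord_97(5) = 96 and 5 is a primitive root.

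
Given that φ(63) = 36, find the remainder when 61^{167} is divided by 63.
By Euler: 61^{36} ≡ 1 mod 63 since gcd(61, 63) = 1. 167 = 4×36 + 23. So 61^{167} ≡ 61^{23} ≡ 31 mod 63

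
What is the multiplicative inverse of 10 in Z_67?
Since 67 is prime, by Fermat 10^(-1) ≡ 10^{65} ≡ 47 (mod 67). Verify: 10 × 47 = 470 ≡ 1 (mod 67)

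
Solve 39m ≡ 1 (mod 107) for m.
Since 107 is prime, by Fermat 39^(-1) ≡ 39^{105} ≡ 11 (mod 107). Verify: 39 × 11 = 429 ≡ 1 (mod 107)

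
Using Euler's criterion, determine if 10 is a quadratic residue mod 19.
By Euler's criterion: 10^{9} ≡ 18 (mod 19). Since this equals -1 (≡ 18), 10 is not a QR.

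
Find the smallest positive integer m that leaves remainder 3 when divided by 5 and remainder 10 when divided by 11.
M = 5 × 11 = 55. M₁ = 11, y₁ ≡ 1 (mod 5). M₂ = 5, y₂ ≡ 9 (mod 11). m = 3×11×1 + 10×5×9 ≡ 43 (mod 55)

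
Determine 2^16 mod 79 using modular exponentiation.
By repeated squaring (mod 79): 2^{1}≡2, 2^{2}≡4, 2^{4}≡16, 2^{8}≡19, 2^{16}≡45. So 2^{16} ≡ 45 (mod 79)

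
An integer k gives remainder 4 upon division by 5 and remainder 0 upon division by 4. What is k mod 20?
M = 5 × 4 = 20. M₁ = 4, y₁ ≡ 4 mod 5. M₂ = 5, y₂ ≡ 1 mod 4. k = 4×4×4 + 0×5×1 ≡ 4 mod 20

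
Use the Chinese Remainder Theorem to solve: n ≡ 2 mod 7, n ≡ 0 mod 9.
M = 7 × 9 = 63. M₁ = 9, y₁ ≡ 4 mod 7. M₂ = 7, y₂ ≡ 4 mod 9. n = 2×9×4 + 0×7×4 ≡ 9 mod 63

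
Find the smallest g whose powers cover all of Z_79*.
g = 3. For each prime q|78: 3^{39}≡78, 3^{26}≡23, 3^{6}≡18, none ≡ 1, so ord_79(3) = 78 and 3 is a primitive root.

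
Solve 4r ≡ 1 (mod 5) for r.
Since 5 is prime, by Fermat 4^(-1) ≡ 4^{3} ≡ 4 (mod 5). Verify: 4 × 4 = 16 ≡ 1 (mod 5)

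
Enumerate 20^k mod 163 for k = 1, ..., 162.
20^1, 20^2, ..., 20^{162} mod 163: [20, 74, 13, 97, 147, 6, 120, 118, 78, 93, 67, 36, 68, 56, 142, 69, 76, 53, 82, 10, 37, 88, 130, 155, 3, 60, 59, 39, 128, 115, 18, 34, 28, 71, 116, 38, 108, 41, 5, 100, 44, 65, 159, 83, 30, 111, 101, 64, 139, 9, 17, 14, 117, 58, 19, 54, 102, 84, 50, 22, 114, 161, 123, 15, 137, 132, 32, 151, 86, 90, 7, 140, 29, 91, 27, 51, 42, 25, 11, 57, 162, 143, 89, 150, 66, 16, 157, 43, 45, 85, 70, 96, 127, 95, 107, 21, 94, 87, 110, 81, 153, 126, 75, 33, 8, 160, 103, 104, 124, 35, 48, 145, 129, 135, 92, 47, 125, 55, 122, 158, 63, 119, 98, 4, 80, 133, 52, 62, 99, 24, 154, 146, 149, 46, 105, 144, 109, 61, 79, 113, 141, 49, 2, 40, 148, 26, 31, 131, 12, 77, 73, 156, 23, 134, 72, 136, 112, 121, 138, 152, 106, 1]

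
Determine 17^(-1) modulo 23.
Since 23 is prime, by Fermat 17^(-1) ≡ 17^{21} ≡ 19 (mod 23). Verify: 17 × 19 = 323 ≡ 1 (mod 23)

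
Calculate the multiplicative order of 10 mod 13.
Powers of 10 mod 13: 10^1≡10, 10^2≡9, 10^3≡12, 10^4≡3, 10^5≡4, 10^6≡1. So the order of 10 is 6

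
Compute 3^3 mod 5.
3^{3} = 27 ≡ 2 (mod 5)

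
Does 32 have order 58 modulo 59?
ord_59(32) divides 58. For each prime q|58: 32^{29}≡58, 32^{2}≡21, none ≡ 1. So 32 has order 58 and is a primitive root mod 59.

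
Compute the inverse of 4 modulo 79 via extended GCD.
Extended GCD: 4(20) + 79(-1) = 1. So 4^(-1) ≡ 20 mod 79. Verify: 4 × 20 = 80 ≡ 1 mod 79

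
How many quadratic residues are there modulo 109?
For prime 109, there are (p-1)/2 = (109-1)/2 = 54 quadratic residues (excluding 0).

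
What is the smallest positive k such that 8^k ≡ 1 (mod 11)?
Powers of 8 mod 11: 8^1≡8, 8^2≡9, 8^3≡6, 8^4≡4, 8^5≡10, 8^6≡3, 8^7≡2, 8^8≡5, 8^9≡7, 8^10≡1. ord_11(8) = 10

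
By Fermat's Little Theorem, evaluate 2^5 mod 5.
By Fermat: 2^{4} ≡ 1 mod 5. So 2^{5} = 2^{4} · 2^{1} ≡ 2^{1} ≡ 2 mod 5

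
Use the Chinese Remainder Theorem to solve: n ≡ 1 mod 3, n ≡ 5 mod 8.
M = 3 × 8 = 24. M₁ = 8, y₁ ≡ 2 mod 3. M₂ = 3, y₂ ≡ 3 mod 8. n = 1×8×2 + 5×3×3 ≡ 13 mod 24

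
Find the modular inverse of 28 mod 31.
Since 31 is prime, by Fermat 28^(-1) ≡ 28^{29} ≡ 10 (mod 31). Verify: 28 × 10 = 280 ≡ 1 (mod 31)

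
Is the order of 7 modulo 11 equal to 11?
Powers of 7 mod 11: 7^1≡7, 7^2≡5, 7^3≡2, 7^4≡3, 7^5≡10, 7^6≡4, 7^7≡6, 7^8≡9, 7^9≡8, 7^10≡1. Already 7^10≡1, so the order is 10 < 11. No, the actual order is 10.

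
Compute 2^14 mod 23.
By repeated squaring (mod 23): 2^{1}≡2, 2^{2}≡4, 2^{4}≡16, 2^{8}≡3. Then 2^{14} = 2^{8+4+2} ≡ 3 × 16 × 4 ≡ 8 (mod 23)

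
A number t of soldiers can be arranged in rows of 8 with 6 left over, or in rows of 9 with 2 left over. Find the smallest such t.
M = 8 × 9 = 72. M₁ = 9, y₁ ≡ 1 mod 8. M₂ = 8, y₂ ≡ 8 mod 9. t = 6×9×1 + 2×8×8 ≡ 38 mod 72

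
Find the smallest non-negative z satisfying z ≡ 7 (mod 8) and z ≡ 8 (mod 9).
M = 8 × 9 = 72. M₁ = 9, y₁ ≡ 1 (mod 8). M₂ = 8, y₂ ≡ 8 (mod 9). z = 7×9×1 + 8×8×8 ≡ 71 (mod 72)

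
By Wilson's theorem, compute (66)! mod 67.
By Wilson's theorem, (66)! ≡ -1 ≡ 66 mod 67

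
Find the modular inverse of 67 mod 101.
Since 101 is prime, by Fermat 67^(-1) ≡ 67^{99} ≡ 98 mod 101. Verify: 67 × 98 = 6566 ≡ 1 mod 101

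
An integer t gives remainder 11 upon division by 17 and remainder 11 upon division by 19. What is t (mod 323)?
M = 17 × 19 = 323. M₁ = 19, y₁ ≡ 9 (mod 17). M₂ = 17, y₂ ≡ 9 (mod 19). t = 11×19×9 + 11×17×9 ≡ 11 (mod 323)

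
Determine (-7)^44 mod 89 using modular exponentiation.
By repeated squaring mod 89: (-7)^{1}≡82, (-7)^{2}≡49, (-7)^{4}≡87, (-7)^{8}≡4, (-7)^{16}≡16, (-7)^{32}≡78. Then (-7)^{44} = (-7)^{32+8+4} ≡ 78 × 4 × 87 ≡ 88 mod 89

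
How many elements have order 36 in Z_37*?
Number of primitive roots mod 37 = φ(p-1) = φ(36) = 12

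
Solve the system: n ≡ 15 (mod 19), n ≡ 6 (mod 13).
M = 19 × 13 = 247. M₁ = 13, y₁ ≡ 3 (mod 19). M₂ = 19, y₂ ≡ 11 (mod 13). n = 15×13×3 + 6×19×11 ≡ 110 (mod 247)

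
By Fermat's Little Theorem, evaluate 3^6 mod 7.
By Fermat's Little Theorem, 3^{6} ≡ 1 mod 7 since 7 is prime and gcd(3, 7) = 1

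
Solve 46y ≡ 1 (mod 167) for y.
Since 167 is prime, by Fermat 46^(-1) ≡ 46^{165} ≡ 69 (mod 167). Verify: 46 × 69 = 3174 ≡ 1 (mod 167)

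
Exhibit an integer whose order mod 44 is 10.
17 has order 10 mod 44 since 17^{10} ≡ 1 mod 44 and no smaller power works.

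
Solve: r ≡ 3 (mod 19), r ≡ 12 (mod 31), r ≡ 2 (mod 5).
M = 19 × 31 × 5 = 2945. M₁ = 155, y₁ ≡ 13 (mod 19). M₂ = 95, y₂ ≡ 16 (mod 31). M₃ = 589, y₃ ≡ 4 (mod 5). r = 3×155×13 + 12×95×16 + 2×589×4 ≡ 2492 (mod 2945)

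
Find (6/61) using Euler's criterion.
(6/61) = 6^{30} mod 61 = -1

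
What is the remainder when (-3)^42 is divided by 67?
By repeated squaring (mod 67): (-3)^{1}≡64, (-3)^{2}≡9, (-3)^{4}≡14, (-3)^{8}≡62, (-3)^{16}≡25, (-3)^{32}≡22. Then (-3)^{42} = (-3)^{32+8+2} ≡ 22 × 62 × 9 ≡ 15 (mod 67)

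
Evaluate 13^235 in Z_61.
Using Fermat: 13^{60} ≡ 1 (mod 61). 235 ≡ 55 (mod 60). So 13^{235} ≡ 13^{55} ≡ 13 (mod 61)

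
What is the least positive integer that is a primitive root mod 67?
g = 2. Powers: [2, 4, 8, 16, 32, 64, 61, 55, ...] generates all 66 non-zero residues.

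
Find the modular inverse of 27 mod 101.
Since 101 is prime, by Fermat 27^(-1) ≡ 27^{99} ≡ 15 mod 101. Verify: 27 × 15 = 405 ≡ 1 mod 101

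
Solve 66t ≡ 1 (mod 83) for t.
Since 83 is prime, by Fermat 66^(-1) ≡ 66^{81} ≡ 39 (mod 83). Verify: 66 × 39 = 2574 ≡ 1 (mod 83)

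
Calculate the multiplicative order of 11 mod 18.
Powers of 11 mod 18: 11^1≡11, 11^2≡13, 11^3≡17, 11^4≡7, 11^5≡5, 11^6≡1. Order = 6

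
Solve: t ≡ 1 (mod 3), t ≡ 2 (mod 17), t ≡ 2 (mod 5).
M = 3 × 17 × 5 = 255. M₁ = 85, y₁ ≡ 1 (mod 3). M₂ = 15, y₂ ≡ 8 (mod 17). M₃ = 51, y₃ ≡ 1 (mod 5). t = 1×85×1 + 2×15×8 + 2×51×1 ≡ 172 (mod 255)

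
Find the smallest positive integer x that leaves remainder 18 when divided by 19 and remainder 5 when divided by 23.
M = 19 × 23 = 437. M₁ = 23, y₁ ≡ 5 (mod 19). M₂ = 19, y₂ ≡ 17 (mod 23). x = 18×23×5 + 5×19×17 ≡ 189 (mod 437)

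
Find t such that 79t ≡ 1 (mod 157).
Since 157 is prime, by Fermat 79^(-1) ≡ 79^{155} ≡ 2 (mod 157). Verify: 79 × 2 = 158 ≡ 1 (mod 157)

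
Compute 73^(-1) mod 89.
Since 89 is prime, by Fermat 73^(-1) ≡ 73^{87} ≡ 50 mod 89. Verify: 73 × 50 = 3650 ≡ 1 mod 89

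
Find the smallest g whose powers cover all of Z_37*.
g = 2. For each prime q|36: 2^{18}≡36, 2^{12}≡26, none ≡ 1, so ord_37(2) = 36 and 2 is a primitive root.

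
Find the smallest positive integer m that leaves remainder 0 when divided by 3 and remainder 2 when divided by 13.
M = 3 × 13 = 39. M₁ = 13, y₁ ≡ 1 (mod 3). M₂ = 3, y₂ ≡ 9 (mod 13). m = 0×13×1 + 2×3×9 ≡ 15 (mod 39)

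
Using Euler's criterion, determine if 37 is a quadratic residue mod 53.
By Euler's criterion: 37^{26} ≡ 1 (mod 53). Since this equals 1, 37 is a QR.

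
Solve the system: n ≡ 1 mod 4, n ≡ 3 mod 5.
M = 4 × 5 = 20. M₁ = 5, y₁ ≡ 1 mod 4. M₂ = 4, y₂ ≡ 4 mod 5. n = 1×5×1 + 3×4×4 ≡ 13 mod 20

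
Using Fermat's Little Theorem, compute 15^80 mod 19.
By Fermat: 15^{18} ≡ 1 (mod 19). 80 = 4×18 + 8. So 15^{80} ≡ 15^{8} ≡ 5 (mod 19)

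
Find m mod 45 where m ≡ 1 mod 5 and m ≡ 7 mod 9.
M = 5 × 9 = 45. M₁ = 9, y₁ ≡ 4 mod 5. M₂ = 5, y₂ ≡ 2 mod 9. m = 1×9×4 + 7×5×2 ≡ 16 mod 45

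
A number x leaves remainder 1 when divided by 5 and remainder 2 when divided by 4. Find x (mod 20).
M = 5 × 4 = 20. M₁ = 4, y₁ ≡ 4 (mod 5). M₂ = 5, y₂ ≡ 1 (mod 4). x = 1×4×4 + 2×5×1 ≡ 6 (mod 20)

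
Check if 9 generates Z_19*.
9^{9} ≡ 1 (mod 19) and 9 < 18, so ord_19(9) = 9 ≠ 18 and 9 is not a primitive root.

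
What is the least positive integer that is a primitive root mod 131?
g = 2. Powers: [2, 4, 8, 16, 32, 64, 128, ...] generates all 130 non-zero residues.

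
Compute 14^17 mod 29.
By repeated squaring mod 29: 14^{1}≡14, 14^{2}≡22, 14^{4}≡20, 14^{8}≡23, 14^{16}≡7. Then 14^{17} = 14^{16+1} ≡ 7 × 14 ≡ 11 mod 29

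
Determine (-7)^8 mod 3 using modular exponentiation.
Using Fermat: (-7)^{2} ≡ 1 (mod 3). 8 ≡ 0 (mod 2). So (-7)^{8} ≡ (-7)^{0} ≡ 1 (mod 3)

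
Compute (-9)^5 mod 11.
By repeated squaring mod 11: (-9)^{1}≡2, (-9)^{2}≡4, (-9)^{4}≡5. Then (-9)^{5} = (-9)^{4+1} ≡ 5 × 2 ≡ 10 mod 11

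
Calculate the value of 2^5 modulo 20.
By repeated squaring (mod 20): 2^{1}≡2, 2^{2}≡4, 2^{4}≡16. Then 2^{5} = 2^{4+1} ≡ 16 × 2 ≡ 12 (mod 20)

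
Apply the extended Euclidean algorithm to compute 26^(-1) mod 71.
Extended GCD: 26(-30) + 71(11) = 1. So 26^(-1) ≡ -30 ≡ 41 mod 71. Verify: 26 × 41 = 1066 ≡ 1 mod 71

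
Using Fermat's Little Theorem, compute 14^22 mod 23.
By Fermat's Little Theorem, 14^{22} ≡ 1 mod 23 since 23 is prime and gcd(14, 23) = 1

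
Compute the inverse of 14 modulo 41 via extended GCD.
Extended GCD: 14(3) + 41(-1) = 1. So 14^(-1) ≡ 3 mod 41. Verify: 14 × 3 = 42 ≡ 1 mod 41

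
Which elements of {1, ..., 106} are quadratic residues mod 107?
Squares in Z_107*: {1, 3, 4, 9, 10, 11, 12, 13, 14, 16, 19, 23, 25, 27, 29, 30, 33, 34, 35, 36, 37, 39, 40, 41, 42, 44, 47, 48, 49, 52, 53, 56, 57, 61, 62, 64, 69, 75, 76, 79, 81, 83, 85, 86, 87, 89, 90, 92, 99, 100, 101, 102, 105}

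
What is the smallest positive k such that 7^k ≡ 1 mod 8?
Powers of 7 mod 8: 7^1≡7, 7^2≡1. So the order of 7 is 2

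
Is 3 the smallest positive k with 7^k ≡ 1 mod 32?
Powers of 7 mod 32: 7^1≡7, 7^2≡17, 7^3≡23, 7^4≡1. 7^3≡23≢1, so ord ≠ 3. No, the actual order is 4.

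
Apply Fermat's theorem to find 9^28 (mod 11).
By Fermat: 9^{10} ≡ 1 (mod 11). 28 = 2×10 + 8. So 9^{28} ≡ 9^{8} ≡ 3 (mod 11)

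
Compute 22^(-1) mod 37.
Since 37 is prime, by Fermat 22^(-1) ≡ 22^{35} ≡ 32 mod 37. Verify: 22 × 32 = 704 ≡ 1 mod 37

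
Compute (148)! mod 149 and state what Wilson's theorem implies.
(148)! mod 149 = 148. Since this equals -1 mod 149, Wilson confirms 149 is prime.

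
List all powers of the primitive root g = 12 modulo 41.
12^1, 12^2, ..., 12^{40} mod 41: [12, 21, 6, 31, 3, 36, 22, 18, 11, 9, 26, 25, 13, 33, 27, 37, 34, 39, 17, 40, 29, 20, 35, 10, 38, 5, 19, 23, 30, 32, 15, 16, 28, 8, 14, 4, 7, 2, 24, 1]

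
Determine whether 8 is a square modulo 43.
By Euler's criterion: 8^{21} ≡ 42 (mod 43). Since this equals -1 (≡ 42), 8 is not a QR.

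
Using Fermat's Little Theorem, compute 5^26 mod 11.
By Fermat: 5^{10} ≡ 1 mod 11. 26 = 2×10 + 6. So 5^{26} ≡ 5^{6} ≡ 5 mod 11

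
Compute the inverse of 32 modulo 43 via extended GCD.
Extended GCD: 32(-4) + 43(3) = 1. So 32^(-1) ≡ -4 ≡ 39 mod 43. Verify: 32 × 39 = 1248 ≡ 1 mod 43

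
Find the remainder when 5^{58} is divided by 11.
By Fermat: 5^{10} ≡ 1 mod 11. 58 = 5×10 + 8. So 5^{58} ≡ 5^{8} ≡ 4 mod 11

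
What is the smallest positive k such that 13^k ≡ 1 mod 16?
Powers of 13 mod 16: 13^1≡13, 13^2≡9, 13^3≡5, 13^4≡1. Order = 4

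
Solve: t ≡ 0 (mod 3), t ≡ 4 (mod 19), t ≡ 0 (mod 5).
M = 3 × 19 × 5 = 285. M₁ = 95, y₁ ≡ 2 (mod 3). M₂ = 15, y₂ ≡ 14 (mod 19). M₃ = 57, y₃ ≡ 3 (mod 5). t = 0×95×2 + 4×15×14 + 0×57×3 ≡ 270 (mod 285)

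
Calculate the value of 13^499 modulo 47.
Using Fermat: 13^{46} ≡ 1 mod 47. 499 ≡ 39 mod 46. So 13^{499} ≡ 13^{39} ≡ 41 mod 47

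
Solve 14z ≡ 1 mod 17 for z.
Since 17 is prime, by Fermat 14^(-1) ≡ 14^{15} ≡ 11 mod 17. Verify: 14 × 11 = 154 ≡ 1 mod 17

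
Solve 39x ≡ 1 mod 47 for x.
Since 47 is prime, by Fermat 39^(-1) ≡ 39^{45} ≡ 41 mod 47. Verify: 39 × 41 = 1599 ≡ 1 mod 47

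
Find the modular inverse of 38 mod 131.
Since 131 is prime, by Fermat 38^(-1) ≡ 38^{129} ≡ 100 mod 131. Verify: 38 × 100 = 3800 ≡ 1 mod 131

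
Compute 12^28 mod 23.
Using Fermat: 12^{22} ≡ 1 mod 23. 28 ≡ 6 mod 22. So 12^{28} ≡ 12^{6} ≡ 9 mod 23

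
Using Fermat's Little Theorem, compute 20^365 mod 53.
By Fermat: 20^{52} ≡ 1 mod 53. 365 ≡ 1 mod 52. So 20^{365} ≡ 20^{1} ≡ 20 mod 53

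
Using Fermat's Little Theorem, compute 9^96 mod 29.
By Fermat: 9^{28} ≡ 1 mod 29. 96 = 3×28 + 12. So 9^{96} ≡ 9^{12} ≡ 24 mod 29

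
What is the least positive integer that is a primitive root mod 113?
g = 3. For each prime q|112: 3^{56}≡112, 3^{16}≡49, none ≡ 1, so ord_113(3) = 112 and 3 is a primitive root.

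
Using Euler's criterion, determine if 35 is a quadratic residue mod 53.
By Euler's criterion: 35^{26} ≡ 52 mod 53. Since this equals -1 (≡ 52), 35 is not a QR.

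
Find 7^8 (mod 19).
By repeated squaring (mod 19): 7^{1}≡7, 7^{2}≡11, 7^{4}≡7, 7^{8}≡11. So 7^{8} ≡ 11 (mod 19)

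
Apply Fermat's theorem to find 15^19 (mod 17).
By Fermat: 15^{16} ≡ 1 (mod 17). So 15^{19} = 15^{16} · 15^{3} ≡ 15^{3} ≡ 9 (mod 17)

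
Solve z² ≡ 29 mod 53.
The square roots of 29 mod 53 are 33 and 20. Verify: 33² = 1089 ≡ 29 mod 53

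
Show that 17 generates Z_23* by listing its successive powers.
17^1, 17^2, ..., 17^{22} mod 23: [17, 13, 14, 8, 21, 12, 20, 18, 7, 4, 22, 6, 10, 9, 15, 2, 11, 3, 5, 16, 19, 1]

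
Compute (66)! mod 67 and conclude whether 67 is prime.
(66)! mod 67 = 66. Since 66 ≡ -1 mod 67, 67 is prime.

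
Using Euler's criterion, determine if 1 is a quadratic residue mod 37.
By Euler's criterion: 1^{18} ≡ 1 mod 37. Since this equals 1, 1 is a QR.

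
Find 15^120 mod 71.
Using Fermat: 15^{70} ≡ 1 mod 71. 120 ≡ 50 mod 70. So 15^{120} ≡ 15^{50} ≡ 20 mod 71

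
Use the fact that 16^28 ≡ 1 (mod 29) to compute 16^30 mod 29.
By Fermat: 16^{28} ≡ 1 (mod 29). So 16^{30} = 16^{28} · 16^{2} ≡ 16^{2} ≡ 24 (mod 29)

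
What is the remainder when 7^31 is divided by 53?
By repeated squaring mod 53: 7^{1}≡7, 7^{2}≡49, 7^{4}≡16, 7^{8}≡44, 7^{16}≡28. Then 7^{31} = 7^{16+8+4+2+1} ≡ 28 × 44 × 16 × 49 × 7 ≡ 6 mod 53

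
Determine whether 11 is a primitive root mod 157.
11^{39} ≡ 1 (mod 157) and 39 < 156, so ord_157(11) = 39 ≠ 156 and 11 is not a primitive root.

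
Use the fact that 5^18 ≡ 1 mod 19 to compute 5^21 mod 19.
By Fermat: 5^{18} ≡ 1 mod 19. So 5^{21} = 5^{18} · 5^{3} ≡ 5^{3} ≡ 11 mod 19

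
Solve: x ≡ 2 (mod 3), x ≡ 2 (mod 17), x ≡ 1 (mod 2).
M = 3 × 17 × 2 = 102. M₁ = 34, y₁ ≡ 1 (mod 3). M₂ = 6, y₂ ≡ 3 (mod 17). M₃ = 51, y₃ ≡ 1 (mod 2). x = 2×34×1 + 2×6×3 + 1×51×1 ≡ 53 (mod 102)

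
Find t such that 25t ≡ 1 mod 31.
Since 31 is prime, by Fermat 25^(-1) ≡ 25^{29} ≡ 5 mod 31. Verify: 25 × 5 = 125 ≡ 1 mod 31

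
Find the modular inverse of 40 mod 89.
Since 89 is prime, by Fermat 40^(-1) ≡ 40^{87} ≡ 69 mod 89. Verify: 40 × 69 = 2760 ≡ 1 mod 89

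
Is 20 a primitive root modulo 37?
ord_37(20) divides 36. For each prime q|36: 20^{18}≡36, 20^{12}≡26, none ≡ 1. So 20 has order 36 and is a primitive root mod 37.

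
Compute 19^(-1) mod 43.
Since 43 is prime, by Fermat 19^(-1) ≡ 19^{41} ≡ 34 mod 43. Verify: 19 × 34 = 646 ≡ 1 mod 43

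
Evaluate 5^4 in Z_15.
5^{4} = 625 ≡ 10 (mod 15)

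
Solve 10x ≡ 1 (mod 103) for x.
Since 103 is prime, by Fermat 10^(-1) ≡ 10^{101} ≡ 31 (mod 103). Verify: 10 × 31 = 310 ≡ 1 (mod 103)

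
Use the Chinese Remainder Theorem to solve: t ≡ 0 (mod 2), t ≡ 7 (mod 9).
M = 2 × 9 = 18. M₁ = 9, y₁ ≡ 1 (mod 2). M₂ = 2, y₂ ≡ 5 (mod 9). t = 0×9×1 + 7×2×5 ≡ 16 (mod 18)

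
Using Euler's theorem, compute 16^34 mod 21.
By Euler: 16^{12} ≡ 1 (mod 21) since gcd(16, 21) = 1. 34 = 2×12 + 10. So 16^{34} ≡ 16^{10} ≡ 16 (mod 21)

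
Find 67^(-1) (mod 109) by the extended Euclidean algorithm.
Extended GCD: 67(-13) + 109(8) = 1. So 67^(-1) ≡ -13 ≡ 96 (mod 109). Verify: 67 × 96 = 6432 ≡ 1 (mod 109)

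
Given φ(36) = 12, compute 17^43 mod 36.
By Euler: 17^{12} ≡ 1 (mod 36) since gcd(17, 36) = 1. 43 = 3×12 + 7. So 17^{43} ≡ 17^{7} ≡ 17 (mod 36)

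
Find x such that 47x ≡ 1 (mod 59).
Since 59 is prime, by Fermat 47^(-1) ≡ 47^{57} ≡ 54 (mod 59). Verify: 47 × 54 = 2538 ≡ 1 (mod 59)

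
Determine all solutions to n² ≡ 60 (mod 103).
The square roots of 60 mod 103 are 36 and 67. Verify: 36² = 1296 ≡ 60 (mod 103)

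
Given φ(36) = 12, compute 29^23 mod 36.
By Euler: 29^{12} ≡ 1 mod 36 since gcd(29, 36) = 1. 23 = 1×12 + 11. So 29^{23} ≡ 29^{11} ≡ 5 mod 36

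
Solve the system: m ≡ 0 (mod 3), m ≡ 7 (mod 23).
M = 3 × 23 = 69. M₁ = 23, y₁ ≡ 2 (mod 3). M₂ = 3, y₂ ≡ 8 (mod 23). m = 0×23×2 + 7×3×8 ≡ 30 (mod 69)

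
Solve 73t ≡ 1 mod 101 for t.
Since 101 is prime, by Fermat 73^(-1) ≡ 73^{99} ≡ 18 mod 101. Verify: 73 × 18 = 1314 ≡ 1 mod 101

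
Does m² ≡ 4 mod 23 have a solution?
By Euler's criterion: 4^{11} ≡ 1 mod 23. Since this equals 1, 4 is a QR.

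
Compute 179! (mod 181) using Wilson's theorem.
(180)! = (179)! × (180) ≡ -1 (mod 181). So (179)! ≡ -1 × (180)^(-1) ≡ (-1)×(-1) = 1 (mod 181)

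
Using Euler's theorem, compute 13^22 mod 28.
By Euler: 13^{12} ≡ 1 mod 28 since gcd(13, 28) = 1. 22 = 1×12 + 10. So 13^{22} ≡ 13^{10} ≡ 1 mod 28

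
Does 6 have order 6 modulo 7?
6^{2} ≡ 1 mod 7 and 2 < 6, so ord_7(6) = 2 ≠ 6 and 6 is not a primitive root.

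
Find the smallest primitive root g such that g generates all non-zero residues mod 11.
g = 2. Powers: [2, 4, 8, 5, 10, 9, 7, 3, 6, ...] generates all 10 non-zero residues.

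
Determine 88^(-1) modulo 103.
Since 103 is prime, by Fermat 88^(-1) ≡ 88^{101} ≡ 48 (mod 103). Verify: 88 × 48 = 4224 ≡ 1 (mod 103)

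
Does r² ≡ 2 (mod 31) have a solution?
By Euler's criterion: 2^{15} ≡ 1 (mod 31). Since this equals 1, 2 is a QR.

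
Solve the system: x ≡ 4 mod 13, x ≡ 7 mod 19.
M = 13 × 19 = 247. M₁ = 19, y₁ ≡ 11 mod 13. M₂ = 13, y₂ ≡ 3 mod 19. x = 4×19×11 + 7×13×3 ≡ 121 mod 247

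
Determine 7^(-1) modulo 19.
Since 19 is prime, by Fermat 7^(-1) ≡ 7^{17} ≡ 11 (mod 19). Verify: 7 × 11 = 77 ≡ 1 (mod 19)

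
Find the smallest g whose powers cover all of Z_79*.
g = 3. For each prime q|78: 3^{39}≡78, 3^{26}≡23, 3^{6}≡18, none ≡ 1, so ord_79(3) = 78 and 3 is a primitive root.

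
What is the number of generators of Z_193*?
There are φ(193-1) = φ(192) = 64 primitive roots modulo 193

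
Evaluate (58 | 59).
(58/59) = 58^{29} mod 59 = -1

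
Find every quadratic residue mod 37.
Quadratic residues modulo 37: {1, 3, 4, 7, 9, 10, 11, 12, 16, 21, 25, 26, 27, 28, 30, 33, 34, 36}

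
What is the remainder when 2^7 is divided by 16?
By repeated squaring (mod 16): 2^{1}≡2, 2^{2}≡4, 2^{4}≡0. Then 2^{7} = 2^{4+2+1} ≡ 0 × 4 × 2 ≡ 0 (mod 16)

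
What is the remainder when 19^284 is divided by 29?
Using Fermat: 19^{28} ≡ 1 (mod 29). 284 ≡ 4 (mod 28). So 19^{284} ≡ 19^{4} ≡ 24 (mod 29)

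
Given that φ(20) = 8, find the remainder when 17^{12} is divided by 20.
By Euler: 17^{8} ≡ 1 mod 20 since gcd(17, 20) = 1. 12 = 1×8 + 4. So 17^{12} ≡ 17^{4} ≡ 1 mod 20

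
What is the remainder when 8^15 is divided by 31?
By repeated squaring mod 31: 8^{1}≡8, 8^{2}≡2, 8^{4}≡4, 8^{8}≡16. Then 8^{15} = 8^{8+4+2+1} ≡ 16 × 4 × 2 × 8 ≡ 1 mod 31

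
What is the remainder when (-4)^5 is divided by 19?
By repeated squaring mod 19: (-4)^{1}≡15, (-4)^{2}≡16, (-4)^{4}≡9. Then (-4)^{5} = (-4)^{4+1} ≡ 9 × 15 ≡ 2 mod 19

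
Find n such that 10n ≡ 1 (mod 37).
Since 37 is prime, by Fermat 10^(-1) ≡ 10^{35} ≡ 26 (mod 37). Verify: 10 × 26 = 260 ≡ 1 (mod 37)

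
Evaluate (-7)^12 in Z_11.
Using Fermat: (-7)^{10} ≡ 1 (mod 11). 12 ≡ 2 (mod 10). So (-7)^{12} ≡ (-7)^{2} ≡ 5 (mod 11)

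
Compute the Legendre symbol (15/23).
(15/23) = 15^{11} mod 23 = -1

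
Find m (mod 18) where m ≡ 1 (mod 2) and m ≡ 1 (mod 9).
M = 2 × 9 = 18. M₁ = 9, y₁ ≡ 1 (mod 2). M₂ = 2, y₂ ≡ 5 (mod 9). m = 1×9×1 + 1×2×5 ≡ 1 (mod 18)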